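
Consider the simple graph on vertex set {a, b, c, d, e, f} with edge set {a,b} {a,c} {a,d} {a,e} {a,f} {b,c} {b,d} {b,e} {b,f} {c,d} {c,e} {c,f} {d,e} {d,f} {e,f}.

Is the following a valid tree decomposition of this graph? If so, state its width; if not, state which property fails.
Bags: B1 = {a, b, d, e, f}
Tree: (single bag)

No — vertex c appears in no bag.

A tree decomposition must satisfy three properties: every vertex lies in some bag; for every edge, both endpoints lie together in some bag; and for every vertex, the bags containing it form a connected subtree. Here vertex c appears in no bag, so the decomposition is invalid.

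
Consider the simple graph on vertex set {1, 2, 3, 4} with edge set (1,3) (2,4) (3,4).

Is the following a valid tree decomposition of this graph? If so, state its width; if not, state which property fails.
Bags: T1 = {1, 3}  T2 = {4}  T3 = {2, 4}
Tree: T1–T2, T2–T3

A tree decomposition must satisfy three properties: every vertex lies in some bag; for every edge, both endpoints lie together in some bag; and for every vertex, the bags containing it form a connected subtree. Here edge (3,4) lies in no bag, so the decomposition is invalid.

No — edge (3,4) lies in no bag.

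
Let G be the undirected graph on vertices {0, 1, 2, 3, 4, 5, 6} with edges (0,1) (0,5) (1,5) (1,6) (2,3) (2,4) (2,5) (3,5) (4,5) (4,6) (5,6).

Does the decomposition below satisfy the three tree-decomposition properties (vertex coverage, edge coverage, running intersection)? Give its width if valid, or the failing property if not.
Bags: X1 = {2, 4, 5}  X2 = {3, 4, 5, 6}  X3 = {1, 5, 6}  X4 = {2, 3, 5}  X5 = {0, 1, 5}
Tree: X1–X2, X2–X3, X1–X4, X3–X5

A tree decomposition must satisfy three properties: every vertex lies in some bag; for every edge, both endpoints lie together in some bag; and for every vertex, the bags containing it form a connected subtree. Here bags containing vertex 3 are not connected in the tree, so the decomposition is invalid.

No — bags containing vertex 3 are not connected in the tree.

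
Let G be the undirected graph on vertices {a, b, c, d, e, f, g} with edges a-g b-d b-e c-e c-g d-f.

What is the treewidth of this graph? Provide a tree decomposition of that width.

Treewidth 1.
One such decomposition:
Bags: B1 = {a, g}  B2 = {c, g}  B3 = {c, e}  B4 = {b, e}  B5 = {b, d}  B6 = {d, f}
Tree: B1–B2, B2–B3, B3–B4, B4–B5, B5–B6

The largest bag has 2 vertices, giving width 1; this decomposition certifies tw(G) ≤ 1. Any graph with an edge has treewidth ≥ 1, and G has the edge a–g. Combining the bounds, tw(G) = 1.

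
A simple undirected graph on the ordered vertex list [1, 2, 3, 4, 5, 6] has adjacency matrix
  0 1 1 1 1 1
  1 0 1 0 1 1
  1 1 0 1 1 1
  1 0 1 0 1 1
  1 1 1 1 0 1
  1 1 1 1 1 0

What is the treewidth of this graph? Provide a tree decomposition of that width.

Treewidth 4.
One such decomposition:
Bags: B1 = {1, 3, 4, 5, 6}  B2 = {1, 2, 3, 5, 6}
Tree: B1–B2

Every bag has size at most 5, so the width is 5 − 1 = 4 and tw(G) ≤ 4. For the lower bound, the 5 vertices {1, 2, 3, 5, 6} are pairwise adjacent, and any tree decomposition puts a clique entirely inside one bag — forcing width ≥ 4. Combining the bounds, tw(G) = 4.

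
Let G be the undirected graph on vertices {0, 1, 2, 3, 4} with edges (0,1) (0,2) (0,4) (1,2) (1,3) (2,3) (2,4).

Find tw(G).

2

A width-2 tree decomposition is:
Bags: B1 = {0, 1, 2}  B2 = {1, 2, 3}  B3 = {0, 2, 4}
Tree: B1–B2, B1–B3
The largest bag has 3 vertices, giving width 2; this decomposition certifies tw(G) ≤ 2. For the lower bound, the 3 vertices {0, 1, 2} are pairwise adjacent, and any tree decomposition puts a clique entirely inside one bag — forcing width ≥ 2. Therefore the treewidth is 2.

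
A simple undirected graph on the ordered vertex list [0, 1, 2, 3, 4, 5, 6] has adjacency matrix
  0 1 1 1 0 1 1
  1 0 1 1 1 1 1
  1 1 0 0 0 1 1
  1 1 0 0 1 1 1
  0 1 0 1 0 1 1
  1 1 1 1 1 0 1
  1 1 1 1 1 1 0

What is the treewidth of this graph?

4

A width-4 tree decomposition is:
Bags: B1 = {0, 1, 3, 5, 6}  B2 = {0, 1, 2, 5, 6}  B3 = {1, 3, 4, 5, 6}
Tree: B1–B2, B1–B3
Each bag holds 5 vertices, so the decomposition has width 4, which upper-bounds the treewidth. On the other hand G contains the 5-clique {0, 1, 2, 5, 6}. A clique must lie in a single bag of any decomposition, so no decomposition can have width below 4. Hence tw(G) = 4 exactly.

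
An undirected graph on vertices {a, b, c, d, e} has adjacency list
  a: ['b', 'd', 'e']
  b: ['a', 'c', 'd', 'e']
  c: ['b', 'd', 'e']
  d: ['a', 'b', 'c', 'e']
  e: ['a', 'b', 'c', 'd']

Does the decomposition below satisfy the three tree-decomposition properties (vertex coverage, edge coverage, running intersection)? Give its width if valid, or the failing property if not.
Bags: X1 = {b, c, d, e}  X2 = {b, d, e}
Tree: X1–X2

No — vertex a appears in no bag.

A tree decomposition must satisfy three properties: every vertex lies in some bag; for every edge, both endpoints lie together in some bag; and for every vertex, the bags containing it form a connected subtree. Here vertex a appears in no bag, so the decomposition is invalid.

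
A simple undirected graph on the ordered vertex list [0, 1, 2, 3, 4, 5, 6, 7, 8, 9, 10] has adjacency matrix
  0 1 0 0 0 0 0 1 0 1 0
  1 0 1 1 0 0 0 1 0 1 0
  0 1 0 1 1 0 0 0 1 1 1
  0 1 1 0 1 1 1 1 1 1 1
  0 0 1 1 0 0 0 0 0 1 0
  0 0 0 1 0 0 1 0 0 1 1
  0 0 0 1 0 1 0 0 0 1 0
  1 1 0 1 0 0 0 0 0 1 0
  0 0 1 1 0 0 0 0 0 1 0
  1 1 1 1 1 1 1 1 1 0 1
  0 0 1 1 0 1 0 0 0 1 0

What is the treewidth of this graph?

A width-3 tree decomposition is:
Bags: B1 = {1, 2, 3, 9}  B2 = {1, 3, 7, 9}  B3 = {0, 1, 7, 9}  B4 = {2, 3, 9, 10}  B5 = {3, 5, 9, 10}  B6 = {2, 3, 4, 9}  B7 = {3, 5, 6, 9}  B8 = {2, 3, 8, 9}
Tree: B1–B2, B2–B3, B1–B4, B4–B5, B4–B6, B5–B7, B4–B8
Each bag holds 4 vertices, so the decomposition has width 3, which upper-bounds the treewidth. Conversely, {0, 1, 7, 9} is a clique of size 4, and the vertices of any clique must share a bag in every tree decomposition; so some bag has ≥ 4 vertices and tw(G) ≥ 3. Hence tw(G) = 3 exactly.

3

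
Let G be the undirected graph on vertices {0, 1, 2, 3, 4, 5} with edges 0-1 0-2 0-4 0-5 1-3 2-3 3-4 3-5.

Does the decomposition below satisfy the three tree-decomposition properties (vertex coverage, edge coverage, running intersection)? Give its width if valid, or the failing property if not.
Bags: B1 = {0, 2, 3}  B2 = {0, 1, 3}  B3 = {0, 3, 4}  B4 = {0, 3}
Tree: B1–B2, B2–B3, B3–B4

A tree decomposition must satisfy three properties: every vertex lies in some bag; for every edge, both endpoints lie together in some bag; and for every vertex, the bags containing it form a connected subtree. Here vertex 5 appears in no bag, so the decomposition is invalid.

No — vertex 5 appears in no bag.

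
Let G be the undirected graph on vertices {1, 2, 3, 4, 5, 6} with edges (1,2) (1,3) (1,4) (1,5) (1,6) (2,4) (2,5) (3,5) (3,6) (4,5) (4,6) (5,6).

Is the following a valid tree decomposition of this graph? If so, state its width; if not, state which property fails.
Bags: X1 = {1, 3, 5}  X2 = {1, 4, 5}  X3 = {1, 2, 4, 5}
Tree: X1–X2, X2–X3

A tree decomposition must satisfy three properties: every vertex lies in some bag; for every edge, both endpoints lie together in some bag; and for every vertex, the bags containing it form a connected subtree. Here vertex 6 appears in no bag, so the decomposition is invalid.

No — vertex 6 appears in no bag.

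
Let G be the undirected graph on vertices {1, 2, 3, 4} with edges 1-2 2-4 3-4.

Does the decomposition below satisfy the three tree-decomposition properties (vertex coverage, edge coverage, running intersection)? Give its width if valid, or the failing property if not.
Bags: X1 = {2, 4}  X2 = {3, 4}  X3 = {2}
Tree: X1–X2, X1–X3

A tree decomposition must satisfy three properties: every vertex lies in some bag; for every edge, both endpoints lie together in some bag; and for every vertex, the bags containing it form a connected subtree. Here vertex 1 appears in no bag, so the decomposition is invalid.

No — vertex 1 appears in no bag.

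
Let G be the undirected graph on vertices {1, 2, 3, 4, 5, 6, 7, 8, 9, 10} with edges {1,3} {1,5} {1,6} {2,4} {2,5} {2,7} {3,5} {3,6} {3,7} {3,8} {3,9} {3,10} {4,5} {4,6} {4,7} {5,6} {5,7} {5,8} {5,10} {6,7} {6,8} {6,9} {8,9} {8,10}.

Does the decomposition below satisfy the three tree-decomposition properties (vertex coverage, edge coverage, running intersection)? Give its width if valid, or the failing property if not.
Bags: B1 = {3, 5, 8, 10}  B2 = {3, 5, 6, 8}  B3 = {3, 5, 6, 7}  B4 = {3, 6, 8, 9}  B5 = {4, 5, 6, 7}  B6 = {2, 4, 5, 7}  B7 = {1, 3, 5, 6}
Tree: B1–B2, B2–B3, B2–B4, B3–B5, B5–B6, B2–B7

Vertex coverage: the bags together contain {1, 2, 3, 4, 5, 6, 7, 8, 9, 10}, the full vertex set. Edge coverage: each edge of G has both endpoints in at least one bag. Running intersection: for every vertex, the bags containing it form a connected subtree. All three properties hold, so this is a valid tree decomposition of width max|bag| − 1 = 3, and hence tw(G) ≤ 3.

Yes; width 3.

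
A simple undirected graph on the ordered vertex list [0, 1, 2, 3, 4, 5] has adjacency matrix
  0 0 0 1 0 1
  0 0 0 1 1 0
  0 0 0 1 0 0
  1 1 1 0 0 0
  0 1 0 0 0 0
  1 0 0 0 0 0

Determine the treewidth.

A width-1 tree decomposition is:
Bags: B1 = {1, 3}  B2 = {1, 4}  B3 = {0, 3}  B4 = {0, 5}  B5 = {2, 3}
Tree: B1–B2, B1–B3, B3–B4, B3–B5
Each bag holds 2 vertices, so the decomposition has width 1, which upper-bounds the treewidth. Any graph with an edge has treewidth ≥ 1, and G has the edge 1–3. The upper and lower bounds meet at 1, so that is the treewidth.

1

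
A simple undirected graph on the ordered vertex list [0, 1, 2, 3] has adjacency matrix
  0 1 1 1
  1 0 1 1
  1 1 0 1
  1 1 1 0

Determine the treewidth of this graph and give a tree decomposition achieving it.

Treewidth 3.
One such decomposition:
Bags: B1 = {0, 1, 2, 3}
Tree: (single bag)

With just one bag of size 4, the width is 4 − 1 = 3, so tw(G) ≤ 3. For the lower bound, the 4 vertices {0, 1, 2, 3} are pairwise adjacent, and any tree decomposition puts a clique entirely inside one bag — forcing width ≥ 3. Therefore the treewidth is 3.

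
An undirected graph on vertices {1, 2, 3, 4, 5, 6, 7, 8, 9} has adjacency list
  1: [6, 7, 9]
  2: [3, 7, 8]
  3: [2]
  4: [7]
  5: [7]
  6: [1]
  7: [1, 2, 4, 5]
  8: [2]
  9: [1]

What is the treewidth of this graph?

A width-1 tree decomposition is:
Bags: B1 = {2, 3}  B2 = {2, 7}  B3 = {1, 7}  B4 = {2, 8}  B5 = {5, 7}  B6 = {4, 7}  B7 = {1, 6}  B8 = {1, 9}
Tree: B1–B2, B2–B3, B1–B4, B2–B5, B5–B6, B3–B7, B7–B8
Each bag holds 2 vertices, so the decomposition has width 1, which upper-bounds the treewidth. Any graph with an edge has treewidth ≥ 1, and G has the edge 2–3. The upper and lower bounds meet at 1, so that is the treewidth.

1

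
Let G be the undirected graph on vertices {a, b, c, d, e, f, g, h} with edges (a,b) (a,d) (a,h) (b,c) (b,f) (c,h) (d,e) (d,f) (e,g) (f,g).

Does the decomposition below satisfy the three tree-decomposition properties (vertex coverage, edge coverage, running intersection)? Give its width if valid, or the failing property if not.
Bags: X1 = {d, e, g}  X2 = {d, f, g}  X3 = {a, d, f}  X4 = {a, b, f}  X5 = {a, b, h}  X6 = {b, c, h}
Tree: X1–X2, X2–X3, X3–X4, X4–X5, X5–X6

Yes; width 2.

Checking the three conditions: (i) the bags cover all of {a, b, c, d, e, f, g, h}; (ii) for each edge, some bag contains both endpoints; (iii) the bags containing any fixed vertex form a subtree. All hold, so the decomposition is valid with width 3 − 1 = 2.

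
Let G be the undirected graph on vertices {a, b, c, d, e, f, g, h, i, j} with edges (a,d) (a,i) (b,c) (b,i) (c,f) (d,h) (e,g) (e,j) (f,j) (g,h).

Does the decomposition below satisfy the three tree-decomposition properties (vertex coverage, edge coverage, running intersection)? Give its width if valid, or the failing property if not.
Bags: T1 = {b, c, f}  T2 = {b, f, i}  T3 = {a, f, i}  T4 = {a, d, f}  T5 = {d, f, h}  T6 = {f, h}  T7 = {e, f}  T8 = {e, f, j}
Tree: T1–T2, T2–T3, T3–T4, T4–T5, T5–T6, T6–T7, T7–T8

No — vertex g appears in no bag.

A tree decomposition must satisfy three properties: every vertex lies in some bag; for every edge, both endpoints lie together in some bag; and for every vertex, the bags containing it form a connected subtree. Here vertex g appears in no bag, so the decomposition is invalid.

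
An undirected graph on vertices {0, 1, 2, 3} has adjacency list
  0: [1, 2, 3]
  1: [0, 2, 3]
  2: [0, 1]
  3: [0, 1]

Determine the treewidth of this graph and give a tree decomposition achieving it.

Every bag has size at most 3, so the width is 3 − 1 = 2 and tw(G) ≤ 2. Conversely, {0, 1, 2} is a clique of size 3, and the vertices of any clique must share a bag in every tree decomposition; so some bag has ≥ 3 vertices and tw(G) ≥ 2. The upper and lower bounds meet at 2, so that is the treewidth.

Treewidth 2.
Bags: B1 = {0, 1, 2}  B2 = {0, 1, 3}
Tree: B1–B2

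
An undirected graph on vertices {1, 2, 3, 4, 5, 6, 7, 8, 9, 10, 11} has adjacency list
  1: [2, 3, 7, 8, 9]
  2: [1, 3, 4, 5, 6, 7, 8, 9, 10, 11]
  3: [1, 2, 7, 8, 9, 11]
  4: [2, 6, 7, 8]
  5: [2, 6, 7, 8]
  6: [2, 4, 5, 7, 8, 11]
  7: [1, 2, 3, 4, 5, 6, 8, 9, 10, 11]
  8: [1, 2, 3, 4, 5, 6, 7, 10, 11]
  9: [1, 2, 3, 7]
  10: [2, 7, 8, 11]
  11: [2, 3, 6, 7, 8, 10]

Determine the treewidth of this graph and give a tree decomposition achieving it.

Treewidth 4.
Bags: B1 = {2, 3, 7, 8, 11}  B2 = {2, 6, 7, 8, 11}  B3 = {2, 7, 8, 10, 11}  B4 = {2, 4, 6, 7, 8}  B5 = {2, 5, 6, 7, 8}  B6 = {1, 2, 3, 7, 8}  B7 = {1, 2, 3, 7, 9}
Tree: B1–B2, B2–B3, B2–B4, B2–B5, B1–B6, B6–B7

Every bag has size at most 5, so the width is 5 − 1 = 4 and tw(G) ≤ 4. Conversely, {1, 2, 3, 7, 8} is a clique of size 5, and the vertices of any clique must share a bag in every tree decomposition; so some bag has ≥ 5 vertices and tw(G) ≥ 4. Combining the bounds, tw(G) = 4.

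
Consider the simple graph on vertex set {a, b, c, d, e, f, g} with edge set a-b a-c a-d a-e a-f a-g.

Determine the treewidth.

A width-1 tree decomposition is:
Bags: B1 = {a, d}  B2 = {a, f}  B3 = {a, b}  B4 = {a, c}  B5 = {a, g}  B6 = {a, e}
Tree: B1–B2, B2–B3, B2–B4, B1–B5, B5–B6
Each bag holds 2 vertices, so the decomposition has width 1, which upper-bounds the treewidth. Any graph with an edge has treewidth ≥ 1, and G has the edge a–d. Therefore the treewidth is 1.

1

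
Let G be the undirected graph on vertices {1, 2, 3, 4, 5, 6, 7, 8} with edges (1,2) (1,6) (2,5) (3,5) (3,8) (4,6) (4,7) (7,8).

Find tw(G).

A width-2 tree decomposition is:
Bags: B1 = {3, 5, 8}  B2 = {2, 5, 8}  B3 = {1, 2, 8}  B4 = {1, 6, 8}  B5 = {4, 6, 8}  B6 = {4, 7, 8}
Tree: B1–B2, B2–B3, B3–B4, B4–B5, B5–B6
The largest bag has 3 vertices, giving width 2; this decomposition certifies tw(G) ≤ 2. Since 8–3–5–2–1–6–4–7–8 is a cycle in G, G is not acyclic. Forests are exactly the graphs of treewidth ≤ 1, so tw(G) ≥ 2. Combining the bounds, tw(G) = 2.

2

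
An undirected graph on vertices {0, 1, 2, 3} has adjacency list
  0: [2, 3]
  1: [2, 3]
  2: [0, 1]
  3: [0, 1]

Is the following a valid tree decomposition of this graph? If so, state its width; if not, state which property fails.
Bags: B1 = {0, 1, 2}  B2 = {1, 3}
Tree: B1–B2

A tree decomposition must satisfy three properties: every vertex lies in some bag; for every edge, both endpoints lie together in some bag; and for every vertex, the bags containing it form a connected subtree. Here edge (0,3) lies in no bag, so the decomposition is invalid.

No — edge (0,3) lies in no bag.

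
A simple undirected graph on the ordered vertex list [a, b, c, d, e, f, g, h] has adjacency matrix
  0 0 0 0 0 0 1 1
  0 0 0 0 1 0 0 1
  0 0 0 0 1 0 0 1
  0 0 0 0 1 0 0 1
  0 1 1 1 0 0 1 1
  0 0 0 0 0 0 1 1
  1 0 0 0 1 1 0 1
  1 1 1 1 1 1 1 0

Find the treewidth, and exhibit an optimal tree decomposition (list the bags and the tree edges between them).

Treewidth 2.
One such decomposition:
Bags: B1 = {b, e, h}  B2 = {e, g, h}  B3 = {d, e, h}  B4 = {a, g, h}  B5 = {c, e, h}  B6 = {f, g, h}
Tree: B1–B2, B2–B3, B2–B4, B2–B5, B4–B6

Every bag has size at most 3, so the width is 3 − 1 = 2 and tw(G) ≤ 2. Conversely, {a, g, h} is a clique of size 3, and the vertices of any clique must share a bag in every tree decomposition; so some bag has ≥ 3 vertices and tw(G) ≥ 2. Therefore the treewidth is 2.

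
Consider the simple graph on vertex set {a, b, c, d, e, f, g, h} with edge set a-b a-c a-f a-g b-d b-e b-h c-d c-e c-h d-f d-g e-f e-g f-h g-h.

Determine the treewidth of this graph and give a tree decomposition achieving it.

Each bag holds 5 vertices, so the decomposition has width 4, which upper-bounds the treewidth. For the lower bound: the 5 vertex sets {c,h}, {d,g}, {a,f}, {e}, {b} are disjoint, each induces a connected subgraph, and every pair is joined by at least one edge of G. Contracting each set to a single vertex therefore yields K_{5} as a minor, and since treewidth is minor-monotone, tw(G) ≥ tw(K_{5}) = 4. Therefore the treewidth is 4.

Treewidth 4.
One such decomposition:
Bags: B1 = {a, c, d, e, h}  B2 = {a, d, e, g, h}  B3 = {a, d, e, f, h}  B4 = {a, b, d, e, h}
Tree: B1–B2, B2–B3, B3–B4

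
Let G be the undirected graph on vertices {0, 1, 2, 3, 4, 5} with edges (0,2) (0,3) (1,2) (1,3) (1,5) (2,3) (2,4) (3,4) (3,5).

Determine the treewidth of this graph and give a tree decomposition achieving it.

Treewidth 2.
One such decomposition:
Bags: B1 = {1, 2, 3}  B2 = {0, 2, 3}  B3 = {2, 3, 4}  B4 = {1, 3, 5}
Tree: B1–B2, B2–B3, B1–B4

The largest bag has 3 vertices, giving width 2; this decomposition certifies tw(G) ≤ 2. For the lower bound, the 3 vertices {0, 2, 3} are pairwise adjacent, and any tree decomposition puts a clique entirely inside one bag — forcing width ≥ 2. Combining the bounds, tw(G) = 2.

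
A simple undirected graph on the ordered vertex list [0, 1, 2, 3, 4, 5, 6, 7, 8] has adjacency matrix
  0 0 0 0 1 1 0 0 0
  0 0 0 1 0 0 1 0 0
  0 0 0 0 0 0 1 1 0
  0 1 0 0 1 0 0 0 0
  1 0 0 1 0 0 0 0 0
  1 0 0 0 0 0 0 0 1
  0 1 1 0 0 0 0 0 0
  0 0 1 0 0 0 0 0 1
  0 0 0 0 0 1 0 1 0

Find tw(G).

A width-2 tree decomposition is:
Bags: B1 = {0, 4, 5}  B2 = {4, 5, 8}  B3 = {4, 7, 8}  B4 = {2, 4, 7}  B5 = {2, 4, 6}  B6 = {1, 4, 6}  B7 = {1, 3, 4}
Tree: B1–B2, B2–B3, B3–B4, B4–B5, B5–B6, B6–B7
Every bag has size at most 3, so the width is 3 − 1 = 2 and tw(G) ≤ 2. The edges 4–0–5–8–7–2–6–1–3–4 form a cycle, so G is not a tree and its treewidth is at least 2. The upper and lower bounds meet at 2, so that is the treewidth.

2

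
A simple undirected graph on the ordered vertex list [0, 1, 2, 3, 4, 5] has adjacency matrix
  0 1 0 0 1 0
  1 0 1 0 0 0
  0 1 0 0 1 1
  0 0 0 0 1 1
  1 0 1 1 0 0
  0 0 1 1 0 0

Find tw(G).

A width-2 tree decomposition is:
Bags: B1 = {0, 1, 4}  B2 = {1, 2, 4}  B3 = {2, 3, 4}  B4 = {2, 3, 5}
Tree: B1–B2, B2–B3, B3–B4
Each bag holds 3 vertices, so the decomposition has width 2, which upper-bounds the treewidth. For the lower bound, G contains the cycle 0–1–2–4–0, so G is not a forest; only forests have treewidth ≤ 1, hence tw(G) ≥ 2. Hence tw(G) = 2 exactly.

2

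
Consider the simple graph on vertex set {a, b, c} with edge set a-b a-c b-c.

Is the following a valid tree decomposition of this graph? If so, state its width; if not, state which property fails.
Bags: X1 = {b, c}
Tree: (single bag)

A tree decomposition must satisfy three properties: every vertex lies in some bag; for every edge, both endpoints lie together in some bag; and for every vertex, the bags containing it form a connected subtree. Here vertex a appears in no bag, so the decomposition is invalid.

No — vertex a appears in no bag.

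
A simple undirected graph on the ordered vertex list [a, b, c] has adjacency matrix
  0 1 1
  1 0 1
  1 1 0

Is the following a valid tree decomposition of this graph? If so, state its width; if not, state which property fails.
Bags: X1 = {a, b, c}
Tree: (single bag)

Yes; width 2.

Vertex coverage: the bags together contain {a, b, c}, the full vertex set. Edge coverage: each edge of G has both endpoints in at least one bag. Running intersection: for every vertex, the bags containing it form a connected subtree. All three properties hold, so this is a valid tree decomposition of width max|bag| − 1 = 2, and hence tw(G) ≤ 2.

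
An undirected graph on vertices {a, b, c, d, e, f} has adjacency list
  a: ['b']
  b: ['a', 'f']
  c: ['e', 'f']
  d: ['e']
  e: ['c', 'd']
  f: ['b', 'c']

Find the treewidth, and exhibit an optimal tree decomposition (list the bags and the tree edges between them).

The largest bag has 2 vertices, giving width 1; this decomposition certifies tw(G) ≤ 1. Since G has at least one edge (e.g. a–b), it is not an edgeless graph, so tw(G) ≥ 1. The upper and lower bounds meet at 1, so that is the treewidth.

Treewidth 1.
Bags: B1 = {a, b}  B2 = {b, f}  B3 = {c, f}  B4 = {c, e}  B5 = {d, e}
Tree: B1–B2, B2–B3, B3–B4, B4–B5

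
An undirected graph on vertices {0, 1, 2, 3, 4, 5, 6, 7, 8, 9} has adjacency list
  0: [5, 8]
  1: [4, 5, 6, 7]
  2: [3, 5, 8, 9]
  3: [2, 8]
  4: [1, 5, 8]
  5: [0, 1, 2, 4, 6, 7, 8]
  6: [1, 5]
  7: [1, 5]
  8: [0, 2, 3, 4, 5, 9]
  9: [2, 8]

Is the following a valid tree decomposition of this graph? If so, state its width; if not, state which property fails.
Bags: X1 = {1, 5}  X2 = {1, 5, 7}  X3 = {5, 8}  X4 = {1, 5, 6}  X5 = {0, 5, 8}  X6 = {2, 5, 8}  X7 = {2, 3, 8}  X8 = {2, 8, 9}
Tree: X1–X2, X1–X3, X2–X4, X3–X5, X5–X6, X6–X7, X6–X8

A tree decomposition must satisfy three properties: every vertex lies in some bag; for every edge, both endpoints lie together in some bag; and for every vertex, the bags containing it form a connected subtree. Here vertex 4 appears in no bag, so the decomposition is invalid.

No — vertex 4 appears in no bag.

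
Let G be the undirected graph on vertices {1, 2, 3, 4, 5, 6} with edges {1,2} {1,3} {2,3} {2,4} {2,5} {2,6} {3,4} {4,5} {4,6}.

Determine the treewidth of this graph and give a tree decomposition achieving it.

Treewidth 2.
One such decomposition:
Bags: B1 = {2, 3, 4}  B2 = {2, 4, 5}  B3 = {2, 4, 6}  B4 = {1, 2, 3}
Tree: B1–B2, B1–B3, B1–B4

Every bag has size at most 3, so the width is 3 − 1 = 2 and tw(G) ≤ 2. On the other hand G contains the 3-clique {1, 2, 3}. A clique must lie in a single bag of any decomposition, so no decomposition can have width below 2. Combining the bounds, tw(G) = 2.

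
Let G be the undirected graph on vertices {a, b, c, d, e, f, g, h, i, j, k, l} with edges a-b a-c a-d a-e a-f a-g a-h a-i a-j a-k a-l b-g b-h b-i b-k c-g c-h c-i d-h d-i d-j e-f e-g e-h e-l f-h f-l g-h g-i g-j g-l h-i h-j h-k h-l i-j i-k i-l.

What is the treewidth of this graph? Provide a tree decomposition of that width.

The largest bag has 5 vertices, giving width 4; this decomposition certifies tw(G) ≤ 4. On the other hand G contains the 5-clique {a, e, g, h, l}. A clique must lie in a single bag of any decomposition, so no decomposition can have width below 4. The upper and lower bounds meet at 4, so that is the treewidth.

Treewidth 4.
One optimal decomposition is:
Bags: B1 = {a, g, h, i, j}  B2 = {a, d, h, i, j}  B3 = {a, g, h, i, l}  B4 = {a, b, g, h, i}  B5 = {a, e, g, h, l}  B6 = {a, e, f, h, l}  B7 = {a, c, g, h, i}  B8 = {a, b, h, i, k}
Tree: B1–B2, B1–B3, B3–B4, B3–B5, B5–B6, B4–B7, B4–B8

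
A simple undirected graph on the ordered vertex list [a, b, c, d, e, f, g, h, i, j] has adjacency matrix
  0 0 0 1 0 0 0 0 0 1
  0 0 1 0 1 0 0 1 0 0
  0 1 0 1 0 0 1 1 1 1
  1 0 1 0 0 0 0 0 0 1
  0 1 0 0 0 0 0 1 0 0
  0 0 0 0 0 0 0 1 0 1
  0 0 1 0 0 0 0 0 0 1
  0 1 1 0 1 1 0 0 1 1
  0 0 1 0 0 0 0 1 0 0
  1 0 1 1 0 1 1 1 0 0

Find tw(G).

A width-2 tree decomposition is:
Bags: B1 = {f, h, j}  B2 = {c, h, j}  B3 = {c, h, i}  B4 = {b, c, h}  B5 = {c, d, j}  B6 = {a, d, j}  B7 = {b, e, h}  B8 = {c, g, j}
Tree: B1–B2, B2–B3, B2–B4, B2–B5, B5–B6, B4–B7, B2–B8
Each bag holds 3 vertices, so the decomposition has width 2, which upper-bounds the treewidth. Conversely, {c, d, j} is a clique of size 3, and the vertices of any clique must share a bag in every tree decomposition; so some bag has ≥ 3 vertices and tw(G) ≥ 2. Hence tw(G) = 2 exactly.

2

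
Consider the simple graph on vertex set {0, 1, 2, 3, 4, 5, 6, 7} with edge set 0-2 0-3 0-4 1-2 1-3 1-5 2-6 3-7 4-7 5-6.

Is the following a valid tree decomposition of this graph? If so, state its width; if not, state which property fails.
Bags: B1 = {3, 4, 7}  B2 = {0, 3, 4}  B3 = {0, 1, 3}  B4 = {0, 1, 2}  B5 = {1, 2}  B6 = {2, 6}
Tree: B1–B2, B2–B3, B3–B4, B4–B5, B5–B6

A tree decomposition must satisfy three properties: every vertex lies in some bag; for every edge, both endpoints lie together in some bag; and for every vertex, the bags containing it form a connected subtree. Here vertex 5 appears in no bag, so the decomposition is invalid.

No — vertex 5 appears in no bag.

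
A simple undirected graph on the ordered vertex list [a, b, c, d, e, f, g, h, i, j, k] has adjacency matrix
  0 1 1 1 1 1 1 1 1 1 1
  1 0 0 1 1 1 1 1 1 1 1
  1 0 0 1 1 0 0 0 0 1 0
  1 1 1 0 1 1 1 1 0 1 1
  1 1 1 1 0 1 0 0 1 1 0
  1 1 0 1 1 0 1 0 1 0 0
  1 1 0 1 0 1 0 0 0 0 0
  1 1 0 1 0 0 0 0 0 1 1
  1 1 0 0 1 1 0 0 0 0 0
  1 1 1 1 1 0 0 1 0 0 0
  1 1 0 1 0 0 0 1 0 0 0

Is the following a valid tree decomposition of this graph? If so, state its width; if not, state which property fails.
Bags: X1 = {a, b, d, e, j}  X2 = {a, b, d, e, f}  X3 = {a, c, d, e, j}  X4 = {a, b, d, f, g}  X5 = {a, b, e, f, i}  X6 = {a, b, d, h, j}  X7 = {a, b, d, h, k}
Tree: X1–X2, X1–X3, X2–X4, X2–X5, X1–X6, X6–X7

Yes; width 4.

Checking the three conditions: (i) the bags cover all of {a, b, c, d, e, f, g, h, i, j, k}; (ii) for each edge, some bag contains both endpoints; (iii) the bags containing any fixed vertex form a subtree. All hold, so the decomposition is valid with width 5 − 1 = 4.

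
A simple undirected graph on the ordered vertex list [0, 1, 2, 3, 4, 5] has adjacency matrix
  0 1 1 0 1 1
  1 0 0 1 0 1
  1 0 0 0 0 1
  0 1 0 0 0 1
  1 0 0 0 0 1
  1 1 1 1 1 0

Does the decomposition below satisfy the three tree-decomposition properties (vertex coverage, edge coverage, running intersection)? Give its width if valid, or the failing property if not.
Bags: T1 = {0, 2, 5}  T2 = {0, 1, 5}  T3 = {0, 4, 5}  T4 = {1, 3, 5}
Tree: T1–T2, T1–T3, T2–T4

Yes; width 2.

Every vertex of G appears in some bag (union = {0, 1, 2, 3, 4, 5}); every edge is covered by a bag; and for each vertex v the set of bags containing v is connected in the bag tree. The decomposition is therefore valid. The largest bag has 3 vertices, so the width is 2.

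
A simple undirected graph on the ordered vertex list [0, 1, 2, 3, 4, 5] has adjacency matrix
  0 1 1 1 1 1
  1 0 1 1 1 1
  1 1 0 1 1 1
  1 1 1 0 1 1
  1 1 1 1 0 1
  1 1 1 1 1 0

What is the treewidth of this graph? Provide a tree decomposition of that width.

Treewidth 5.
One such decomposition:
Bags: B1 = {0, 1, 2, 3, 4, 5}
Tree: (single bag)

A single bag containing all 6 vertices is trivially a valid decomposition of width 5. Conversely, {0, 1, 2, 3, 4, 5} is a clique of size 6, and the vertices of any clique must share a bag in every tree decomposition; so some bag has ≥ 6 vertices and tw(G) ≥ 5. Therefore the treewidth is 5.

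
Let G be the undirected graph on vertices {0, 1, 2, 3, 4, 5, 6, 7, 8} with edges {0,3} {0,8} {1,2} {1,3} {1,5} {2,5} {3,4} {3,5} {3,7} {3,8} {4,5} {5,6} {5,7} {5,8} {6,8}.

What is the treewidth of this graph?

2

A width-2 tree decomposition is:
Bags: B1 = {3, 5, 8}  B2 = {5, 6, 8}  B3 = {0, 3, 8}  B4 = {3, 4, 5}  B5 = {1, 3, 5}  B6 = {1, 2, 5}  B7 = {3, 5, 7}
Tree: B1–B2, B1–B3, B1–B4, B4–B5, B5–B6, B5–B7
Every bag has size at most 3, so the width is 3 − 1 = 2 and tw(G) ≤ 2. Conversely, {0, 3, 8} is a clique of size 3, and the vertices of any clique must share a bag in every tree decomposition; so some bag has ≥ 3 vertices and tw(G) ≥ 2. Hence tw(G) = 2 exactly.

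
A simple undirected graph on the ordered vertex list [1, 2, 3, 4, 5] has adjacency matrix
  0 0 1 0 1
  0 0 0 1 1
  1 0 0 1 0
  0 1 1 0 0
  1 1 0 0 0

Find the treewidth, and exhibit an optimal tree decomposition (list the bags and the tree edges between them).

Treewidth 2.
One such decomposition:
Bags: B1 = {1, 2, 5}  B2 = {1, 2, 4}  B3 = {1, 3, 4}
Tree: B1–B2, B2–B3

Every bag has size at most 3, so the width is 3 − 1 = 2 and tw(G) ≤ 2. Since 1–5–2–4–3–1 is a cycle in G, G is not acyclic. Forests are exactly the graphs of treewidth ≤ 1, so tw(G) ≥ 2. Combining the bounds, tw(G) = 2.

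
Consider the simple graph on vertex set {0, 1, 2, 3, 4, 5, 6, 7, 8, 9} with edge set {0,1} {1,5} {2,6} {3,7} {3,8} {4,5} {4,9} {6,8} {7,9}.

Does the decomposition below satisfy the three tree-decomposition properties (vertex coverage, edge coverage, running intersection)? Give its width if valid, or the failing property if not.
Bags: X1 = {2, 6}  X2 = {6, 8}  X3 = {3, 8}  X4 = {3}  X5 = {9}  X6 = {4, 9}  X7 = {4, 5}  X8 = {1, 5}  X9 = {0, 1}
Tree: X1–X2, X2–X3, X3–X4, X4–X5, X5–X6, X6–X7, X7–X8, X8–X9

A tree decomposition must satisfy three properties: every vertex lies in some bag; for every edge, both endpoints lie together in some bag; and for every vertex, the bags containing it form a connected subtree. Here vertex 7 appears in no bag, so the decomposition is invalid.

No — vertex 7 appears in no bag.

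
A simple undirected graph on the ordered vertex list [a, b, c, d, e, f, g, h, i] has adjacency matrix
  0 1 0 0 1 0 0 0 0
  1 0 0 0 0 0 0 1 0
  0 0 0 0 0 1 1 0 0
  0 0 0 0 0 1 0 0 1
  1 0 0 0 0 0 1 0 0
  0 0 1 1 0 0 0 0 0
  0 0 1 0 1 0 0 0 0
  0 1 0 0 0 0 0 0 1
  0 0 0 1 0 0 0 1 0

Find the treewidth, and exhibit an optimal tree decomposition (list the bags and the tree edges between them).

Each bag holds 3 vertices, so the decomposition has width 2, which upper-bounds the treewidth. For the lower bound, G contains the cycle h–b–a–e–g–c–f–d–i–h, so G is not a forest; only forests have treewidth ≤ 1, hence tw(G) ≥ 2. Combining the bounds, tw(G) = 2.

Treewidth 2.
One such decomposition:
Bags: B1 = {a, b, h}  B2 = {a, e, h}  B3 = {e, g, h}  B4 = {c, g, h}  B5 = {c, f, h}  B6 = {d, f, h}  B7 = {d, h, i}
Tree: B1–B2, B2–B3, B3–B4, B4–B5, B5–B6, B6–B7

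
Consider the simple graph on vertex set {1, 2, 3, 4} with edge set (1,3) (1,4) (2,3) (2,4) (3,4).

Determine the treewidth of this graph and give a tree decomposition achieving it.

Treewidth 2.
One optimal decomposition is:
Bags: B1 = {1, 3, 4}  B2 = {2, 3, 4}
Tree: B1–B2

Every bag has size at most 3, so the width is 3 − 1 = 2 and tw(G) ≤ 2. Conversely, {1, 3, 4} is a clique of size 3, and the vertices of any clique must share a bag in every tree decomposition; so some bag has ≥ 3 vertices and tw(G) ≥ 2. Hence tw(G) = 2 exactly.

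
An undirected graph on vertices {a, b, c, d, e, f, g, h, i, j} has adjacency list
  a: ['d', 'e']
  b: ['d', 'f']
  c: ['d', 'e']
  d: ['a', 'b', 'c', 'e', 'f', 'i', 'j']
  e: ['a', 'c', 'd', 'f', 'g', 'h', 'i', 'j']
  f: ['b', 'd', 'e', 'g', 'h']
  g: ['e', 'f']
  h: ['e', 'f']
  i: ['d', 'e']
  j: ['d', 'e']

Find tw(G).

2

A width-2 tree decomposition is:
Bags: B1 = {a, d, e}  B2 = {d, e, f}  B3 = {c, d, e}  B4 = {e, f, g}  B5 = {d, e, j}  B6 = {d, e, i}  B7 = {e, f, h}  B8 = {b, d, f}
Tree: B1–B2, B1–B3, B2–B4, B3–B5, B5–B6, B2–B7, B2–B8
Every bag has size at most 3, so the width is 3 − 1 = 2 and tw(G) ≤ 2. For the lower bound, the 3 vertices {d, e, f} are pairwise adjacent, and any tree decomposition puts a clique entirely inside one bag — forcing width ≥ 2. Combining the bounds, tw(G) = 2.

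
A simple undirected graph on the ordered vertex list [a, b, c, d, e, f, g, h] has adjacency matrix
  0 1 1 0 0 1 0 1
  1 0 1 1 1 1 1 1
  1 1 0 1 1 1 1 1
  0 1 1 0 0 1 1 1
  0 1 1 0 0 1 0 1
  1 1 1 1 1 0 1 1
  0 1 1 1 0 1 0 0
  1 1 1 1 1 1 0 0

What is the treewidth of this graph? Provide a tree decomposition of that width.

The largest bag has 5 vertices, giving width 4; this decomposition certifies tw(G) ≤ 4. On the other hand G contains the 5-clique {b, c, d, f, g}. A clique must lie in a single bag of any decomposition, so no decomposition can have width below 4. Combining the bounds, tw(G) = 4.

Treewidth 4.
One such decomposition:
Bags: B1 = {b, c, d, f, h}  B2 = {a, b, c, f, h}  B3 = {b, c, d, f, g}  B4 = {b, c, e, f, h}
Tree: B1–B2, B1–B3, B1–B4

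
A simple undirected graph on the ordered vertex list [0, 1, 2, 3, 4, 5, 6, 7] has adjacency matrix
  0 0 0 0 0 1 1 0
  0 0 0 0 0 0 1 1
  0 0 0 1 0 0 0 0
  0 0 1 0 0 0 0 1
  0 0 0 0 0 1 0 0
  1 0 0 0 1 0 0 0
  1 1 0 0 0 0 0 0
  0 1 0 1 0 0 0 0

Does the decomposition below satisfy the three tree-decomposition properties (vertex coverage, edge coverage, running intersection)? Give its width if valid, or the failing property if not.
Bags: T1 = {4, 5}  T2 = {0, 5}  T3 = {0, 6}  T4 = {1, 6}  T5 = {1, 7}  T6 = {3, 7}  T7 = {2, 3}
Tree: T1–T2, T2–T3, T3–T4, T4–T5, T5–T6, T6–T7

Every vertex of G appears in some bag (union = {0, 1, 2, 3, 4, 5, 6, 7}); every edge is covered by a bag; and for each vertex v the set of bags containing v is connected in the bag tree. The decomposition is therefore valid. The largest bag has 2 vertices, so the width is 1.

Yes; width 1.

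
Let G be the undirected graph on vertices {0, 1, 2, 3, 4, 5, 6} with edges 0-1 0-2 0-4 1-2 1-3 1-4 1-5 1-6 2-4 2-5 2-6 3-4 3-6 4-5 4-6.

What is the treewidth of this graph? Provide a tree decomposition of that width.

Treewidth 3.
One optimal decomposition is:
Bags: B1 = {1, 2, 4, 5}  B2 = {1, 2, 4, 6}  B3 = {1, 3, 4, 6}  B4 = {0, 1, 2, 4}
Tree: B1–B2, B2–B3, B2–B4

The largest bag has 4 vertices, giving width 3; this decomposition certifies tw(G) ≤ 3. Conversely, {0, 1, 2, 4} is a clique of size 4, and the vertices of any clique must share a bag in every tree decomposition; so some bag has ≥ 4 vertices and tw(G) ≥ 3. Combining the bounds, tw(G) = 3.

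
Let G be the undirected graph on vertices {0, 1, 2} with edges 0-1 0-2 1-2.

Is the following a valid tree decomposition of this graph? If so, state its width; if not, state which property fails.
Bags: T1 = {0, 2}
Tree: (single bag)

A tree decomposition must satisfy three properties: every vertex lies in some bag; for every edge, both endpoints lie together in some bag; and for every vertex, the bags containing it form a connected subtree. Here vertex 1 appears in no bag, so the decomposition is invalid.

No — vertex 1 appears in no bag.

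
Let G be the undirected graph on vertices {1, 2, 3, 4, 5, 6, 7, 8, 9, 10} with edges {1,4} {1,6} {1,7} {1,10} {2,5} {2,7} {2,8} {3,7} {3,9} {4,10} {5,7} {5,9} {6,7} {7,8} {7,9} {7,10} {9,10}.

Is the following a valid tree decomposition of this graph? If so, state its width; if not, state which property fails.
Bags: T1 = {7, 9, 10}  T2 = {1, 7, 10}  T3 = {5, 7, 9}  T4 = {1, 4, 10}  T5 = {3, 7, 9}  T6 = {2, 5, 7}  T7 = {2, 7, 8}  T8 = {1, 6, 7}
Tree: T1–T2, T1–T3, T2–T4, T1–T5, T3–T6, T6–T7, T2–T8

Yes; width 2.

Every vertex of G appears in some bag (union = {1, 2, 3, 4, 5, 6, 7, 8, 9, 10}); every edge is covered by a bag; and for each vertex v the set of bags containing v is connected in the bag tree. The decomposition is therefore valid. The largest bag has 3 vertices, so the width is 2.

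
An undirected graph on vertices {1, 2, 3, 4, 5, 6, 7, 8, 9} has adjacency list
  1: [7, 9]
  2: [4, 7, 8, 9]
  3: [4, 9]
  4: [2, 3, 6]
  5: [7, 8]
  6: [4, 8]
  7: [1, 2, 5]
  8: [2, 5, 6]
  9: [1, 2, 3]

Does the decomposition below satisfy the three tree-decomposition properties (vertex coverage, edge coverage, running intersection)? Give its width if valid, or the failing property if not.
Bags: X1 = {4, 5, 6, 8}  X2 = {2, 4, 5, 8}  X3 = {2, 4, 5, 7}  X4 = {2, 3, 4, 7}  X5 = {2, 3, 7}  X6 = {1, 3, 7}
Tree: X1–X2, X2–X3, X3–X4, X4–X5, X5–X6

A tree decomposition must satisfy three properties: every vertex lies in some bag; for every edge, both endpoints lie together in some bag; and for every vertex, the bags containing it form a connected subtree. Here vertex 9 appears in no bag, so the decomposition is invalid.

No — vertex 9 appears in no bag.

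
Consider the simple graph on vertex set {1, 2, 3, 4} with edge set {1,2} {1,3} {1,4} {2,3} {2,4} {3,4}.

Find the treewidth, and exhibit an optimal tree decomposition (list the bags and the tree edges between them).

With just one bag of size 4, the width is 4 − 1 = 3, so tw(G) ≤ 3. For the lower bound, the 4 vertices {1, 2, 3, 4} are pairwise adjacent, and any tree decomposition puts a clique entirely inside one bag — forcing width ≥ 3. Hence tw(G) = 3 exactly.

Treewidth 3.
One such decomposition:
Bags: B1 = {1, 2, 3, 4}
Tree: (single bag)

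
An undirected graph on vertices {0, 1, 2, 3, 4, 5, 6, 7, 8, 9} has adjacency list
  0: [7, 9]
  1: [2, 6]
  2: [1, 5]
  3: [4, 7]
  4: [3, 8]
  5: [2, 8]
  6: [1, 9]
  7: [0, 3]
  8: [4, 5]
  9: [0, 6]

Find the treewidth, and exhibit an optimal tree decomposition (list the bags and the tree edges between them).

The largest bag has 3 vertices, giving width 2; this decomposition certifies tw(G) ≤ 2. For the lower bound, G contains the cycle 0–9–6–1–2–5–8–4–3–7–0, so G is not a forest; only forests have treewidth ≤ 1, hence tw(G) ≥ 2. Hence tw(G) = 2 exactly.

Treewidth 2.
One optimal decomposition is:
Bags: B1 = {0, 6, 9}  B2 = {0, 1, 6}  B3 = {0, 1, 2}  B4 = {0, 2, 5}  B5 = {0, 5, 8}  B6 = {0, 4, 8}  B7 = {0, 3, 4}  B8 = {0, 3, 7}
Tree: B1–B2, B2–B3, B3–B4, B4–B5, B5–B6, B6–B7, B7–B8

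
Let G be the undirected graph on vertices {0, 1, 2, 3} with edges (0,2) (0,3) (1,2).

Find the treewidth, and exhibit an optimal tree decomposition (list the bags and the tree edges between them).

Treewidth 1.
One optimal decomposition is:
Bags: B1 = {0, 3}  B2 = {0, 2}  B3 = {1, 2}
Tree: B1–B2, B2–B3

Every bag has size at most 2, so the width is 2 − 1 = 1 and tw(G) ≤ 1. Since G has at least one edge (e.g. 3–0), it is not an edgeless graph, so tw(G) ≥ 1. Hence tw(G) = 1 exactly.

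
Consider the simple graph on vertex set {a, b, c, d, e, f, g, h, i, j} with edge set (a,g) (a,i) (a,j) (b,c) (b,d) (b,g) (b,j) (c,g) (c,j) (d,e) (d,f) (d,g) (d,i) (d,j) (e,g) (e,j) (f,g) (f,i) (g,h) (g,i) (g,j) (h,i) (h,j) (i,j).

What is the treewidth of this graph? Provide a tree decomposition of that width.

Treewidth 3.
One optimal decomposition is:
Bags: B1 = {a, g, i, j}  B2 = {d, g, i, j}  B3 = {b, d, g, j}  B4 = {d, f, g, i}  B5 = {b, c, g, j}  B6 = {g, h, i, j}  B7 = {d, e, g, j}
Tree: B1–B2, B2–B3, B2–B4, B3–B5, B1–B6, B3–B7

The largest bag has 4 vertices, giving width 3; this decomposition certifies tw(G) ≤ 3. Conversely, {d, e, g, j} is a clique of size 4, and the vertices of any clique must share a bag in every tree decomposition; so some bag has ≥ 4 vertices and tw(G) ≥ 3. Hence tw(G) = 3 exactly.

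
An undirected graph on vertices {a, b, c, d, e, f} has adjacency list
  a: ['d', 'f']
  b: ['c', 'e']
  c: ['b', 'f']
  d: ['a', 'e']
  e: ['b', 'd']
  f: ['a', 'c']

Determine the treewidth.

A width-2 tree decomposition is:
Bags: B1 = {b, c, f}  B2 = {b, e, f}  B3 = {d, e, f}  B4 = {a, d, f}
Tree: B1–B2, B2–B3, B3–B4
Every bag has size at most 3, so the width is 3 − 1 = 2 and tw(G) ≤ 2. For the lower bound, G contains the cycle f–c–b–e–d–a–f, so G is not a forest; only forests have treewidth ≤ 1, hence tw(G) ≥ 2. The upper and lower bounds meet at 2, so that is the treewidth.

2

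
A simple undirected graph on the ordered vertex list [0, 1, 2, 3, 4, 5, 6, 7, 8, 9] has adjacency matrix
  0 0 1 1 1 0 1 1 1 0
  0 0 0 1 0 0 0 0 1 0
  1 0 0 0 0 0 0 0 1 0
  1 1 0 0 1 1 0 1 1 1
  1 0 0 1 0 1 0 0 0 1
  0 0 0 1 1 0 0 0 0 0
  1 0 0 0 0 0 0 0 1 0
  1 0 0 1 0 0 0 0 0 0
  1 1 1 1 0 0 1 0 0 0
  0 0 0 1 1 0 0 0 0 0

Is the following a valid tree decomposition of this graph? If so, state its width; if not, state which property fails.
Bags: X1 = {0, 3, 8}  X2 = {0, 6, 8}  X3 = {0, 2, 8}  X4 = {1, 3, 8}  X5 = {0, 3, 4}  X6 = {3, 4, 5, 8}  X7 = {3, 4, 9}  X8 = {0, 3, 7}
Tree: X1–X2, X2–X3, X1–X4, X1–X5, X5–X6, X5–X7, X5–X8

A tree decomposition must satisfy three properties: every vertex lies in some bag; for every edge, both endpoints lie together in some bag; and for every vertex, the bags containing it form a connected subtree. Here bags containing vertex 8 are not connected in the tree, so the decomposition is invalid.

No — bags containing vertex 8 are not connected in the tree.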